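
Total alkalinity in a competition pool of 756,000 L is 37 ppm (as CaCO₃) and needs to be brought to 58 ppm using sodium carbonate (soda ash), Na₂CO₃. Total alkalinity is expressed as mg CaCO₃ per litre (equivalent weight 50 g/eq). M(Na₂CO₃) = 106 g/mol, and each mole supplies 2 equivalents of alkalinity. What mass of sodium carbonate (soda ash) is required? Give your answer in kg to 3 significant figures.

Alkalinity to add: (58 − 37) = 21 mg/L as CaCO₃ × 756,000 L = 15,880 g as CaCO₃.
Equivalents: 15,880 g ÷ 50 g/eq = 317.5 eq.
Each mole of Na₂CO₃ supplies 2 eq, so 317.5 / 2 = 158.8 mol.
Mass: 158.8 mol × 106 g/mol = 16,830 g.

16.8 kg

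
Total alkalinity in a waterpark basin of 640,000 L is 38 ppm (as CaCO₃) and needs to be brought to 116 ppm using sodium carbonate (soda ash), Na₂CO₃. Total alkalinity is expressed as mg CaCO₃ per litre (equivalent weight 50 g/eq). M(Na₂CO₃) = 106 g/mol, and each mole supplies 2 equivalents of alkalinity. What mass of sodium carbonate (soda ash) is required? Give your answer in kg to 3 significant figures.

52.9 kg

Alkalinity to add: (116 − 38) = 78 mg/L as CaCO₃ × 640,000 L = 49,920 g as CaCO₃.
Equivalents: 49,920 g ÷ 50 g/eq = 998.4 eq.
Each mole of Na₂CO₃ supplies 2 eq, so 998.4 / 2 = 499.2 mol.
Mass: 499.2 mol × 106 g/mol = 52,920 g.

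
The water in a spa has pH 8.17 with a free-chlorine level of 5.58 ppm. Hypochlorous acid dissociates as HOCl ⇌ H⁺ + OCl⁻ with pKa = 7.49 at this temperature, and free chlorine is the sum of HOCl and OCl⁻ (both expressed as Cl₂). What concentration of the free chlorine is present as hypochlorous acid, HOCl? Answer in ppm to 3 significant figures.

0.964 ppm

[OCl⁻]/[HOCl] = 10^(pH − pKa) = 10^(8.17 − 7.49) = 10^0.68 = 4.786.
Fraction as HOCl = 1 / (1 + 4.786) = 0.1728.
HOCl = 0.1728 × 5.58 ppm = 0.9643 ppm.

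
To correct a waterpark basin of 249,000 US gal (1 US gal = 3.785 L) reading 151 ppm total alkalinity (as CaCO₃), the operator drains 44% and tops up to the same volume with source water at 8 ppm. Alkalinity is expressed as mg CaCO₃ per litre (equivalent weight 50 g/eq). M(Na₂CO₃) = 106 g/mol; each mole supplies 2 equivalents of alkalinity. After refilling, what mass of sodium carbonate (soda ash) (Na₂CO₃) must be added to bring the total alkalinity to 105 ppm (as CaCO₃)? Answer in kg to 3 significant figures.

16.9 kg

Volume: 249,000 US gal × 3.785 L/gal = 942,465 L.
After draining 44% and refilling: 151 × 0.56 + 8 × 0.44 = 88.08 ppm.
Deficit to target: 105 − 88.08 = 16.92 mg/L.
As CaCO₃: 16.92 mg/L × 942,465 L = 15,950 g; ÷ 50 g/eq ÷ 2 = 159.5 mol Na₂CO₃.
Mass: 159.5 × 106 = 16,900 g.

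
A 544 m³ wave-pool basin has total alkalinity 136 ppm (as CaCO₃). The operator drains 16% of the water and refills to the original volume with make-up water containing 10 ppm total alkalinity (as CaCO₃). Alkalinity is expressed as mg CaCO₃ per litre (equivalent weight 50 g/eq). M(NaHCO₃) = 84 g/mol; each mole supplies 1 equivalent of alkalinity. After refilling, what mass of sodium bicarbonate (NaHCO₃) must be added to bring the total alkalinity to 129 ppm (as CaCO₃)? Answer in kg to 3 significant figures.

Volume: 544 m³ = 544,000 L.
After draining 16% and refilling: 136 × 0.84 + 10 × 0.16 = 115.84 ppm.
Deficit to target: 129 − 115.84 = 13.16 mg/L.
As CaCO₃: 13.16 mg/L × 544,000 L = 7159 g; ÷ 50 g/eq ÷ 1 = 143.2 mol NaHCO₃.
Mass: 143.2 × 84 = 12,030 g.

12.0 kg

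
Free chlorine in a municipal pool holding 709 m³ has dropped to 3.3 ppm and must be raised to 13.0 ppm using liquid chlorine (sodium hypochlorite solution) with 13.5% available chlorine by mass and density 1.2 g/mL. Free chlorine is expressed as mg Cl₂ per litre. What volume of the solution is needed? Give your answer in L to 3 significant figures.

Volume: 709 m³ = 709,000 L.
Chlorine deficit: 13.0 − 3.3 = 9.7 ppm = 9.7 mg/L as Cl₂.
Cl₂ equivalent needed: 9.7 mg/L × 709,000 L = 6,877,000 mg = 6877 g.
Product at 13.5% available chlorine: 6877 / 0.135 = 50,940 g.
Volume at density 1.2 g/mL: 50,940 g ÷ 1.2 g/mL = 42,450 mL.

42.5 L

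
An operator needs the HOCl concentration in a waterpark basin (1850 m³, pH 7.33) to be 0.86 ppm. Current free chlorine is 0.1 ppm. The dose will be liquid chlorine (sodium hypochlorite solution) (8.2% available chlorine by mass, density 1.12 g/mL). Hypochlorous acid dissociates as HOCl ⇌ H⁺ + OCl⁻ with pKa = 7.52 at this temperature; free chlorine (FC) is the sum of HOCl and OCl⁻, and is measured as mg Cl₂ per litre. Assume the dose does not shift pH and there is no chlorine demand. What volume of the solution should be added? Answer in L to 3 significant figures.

26.5 L

Volume: 1850 m³ = 1,850,000 L.
[OCl⁻]/[HOCl] = 10^(pH − pKa) = 10^(7.33 − 7.52) = 0.6457; fraction as HOCl = 1/(1 + 0.6457) = 0.6077.
Free chlorine required for 0.86 ppm HOCl: 0.86 / 0.6077 = 1.415 ppm.
FC to add: 1.415 − 0.1 = 1.315 mg/L as Cl₂.
Cl₂ equivalent: 1.315 mg/L × 1,850,000 L = 2433 g.
Product at 8.2% available Cl: 2433 / 0.082 = 29,670 g.
Volume: 29,670 g ÷ 1.12 g/mL = 26,490 mL.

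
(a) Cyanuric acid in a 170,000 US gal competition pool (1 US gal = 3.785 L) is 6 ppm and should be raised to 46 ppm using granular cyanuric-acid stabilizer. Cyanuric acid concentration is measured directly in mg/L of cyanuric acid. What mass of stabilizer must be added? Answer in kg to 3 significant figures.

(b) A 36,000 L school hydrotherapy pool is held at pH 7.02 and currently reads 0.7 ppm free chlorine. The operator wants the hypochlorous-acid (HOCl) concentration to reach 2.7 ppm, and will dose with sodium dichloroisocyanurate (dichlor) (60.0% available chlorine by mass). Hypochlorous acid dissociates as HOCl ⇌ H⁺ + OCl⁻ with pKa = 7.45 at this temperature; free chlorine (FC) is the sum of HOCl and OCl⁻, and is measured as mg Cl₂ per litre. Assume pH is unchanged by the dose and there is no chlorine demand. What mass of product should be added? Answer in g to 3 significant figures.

(a) Volume: 170,000 US gal × 3.785 L/gal = 643,450 L.
(a) CYA to add: (46 − 6) = 40 mg/L × 643,450 L = 25,740 g cyanuric acid.

(b) [OCl⁻]/[HOCl] = 10^(pH − pKa) = 10^(7.02 − 7.45) = 0.3715; fraction as HOCl = 1/(1 + 0.3715) = 0.7291.
(b) Free chlorine required for 2.7 ppm HOCl: 2.7 / 0.7291 = 3.703 ppm.
(b) FC to add: 3.703 − 0.7 = 3.003 mg/L as Cl₂.
(b) Cl₂ equivalent: 3.003 mg/L × 36,000 L = 108.1 g.
(b) Product at 60.0% available Cl: 108.1 / 0.6 = 180.2 g.

(a) 25.7 kg; (b) 180 g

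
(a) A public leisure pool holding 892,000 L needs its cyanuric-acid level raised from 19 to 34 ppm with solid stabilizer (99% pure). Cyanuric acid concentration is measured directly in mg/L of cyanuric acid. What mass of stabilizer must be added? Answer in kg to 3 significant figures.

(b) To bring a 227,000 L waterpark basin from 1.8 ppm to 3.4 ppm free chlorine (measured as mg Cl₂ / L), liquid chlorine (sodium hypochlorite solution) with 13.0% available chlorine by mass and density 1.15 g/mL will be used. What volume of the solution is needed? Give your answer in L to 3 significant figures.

(a) CYA to add: (34 − 19) = 15 mg/L × 892,000 L = 13,380 g cyanuric acid.
(a) At 99% purity: 13,380 / 0.99 = 13,520 g product.

(b) Chlorine deficit: 3.4 − 1.8 = 1.6 ppm = 1.6 mg/L as Cl₂.
(b) Cl₂ equivalent needed: 1.6 mg/L × 227,000 L = 363,200 mg = 363.2 g.
(b) Product at 13.0% available chlorine: 363.2 / 0.13 = 2794 g.
(b) Volume at density 1.15 g/mL: 2794 g ÷ 1.15 g/mL = 2429 mL.

(a) 13.5 kg; (b) 2.43 L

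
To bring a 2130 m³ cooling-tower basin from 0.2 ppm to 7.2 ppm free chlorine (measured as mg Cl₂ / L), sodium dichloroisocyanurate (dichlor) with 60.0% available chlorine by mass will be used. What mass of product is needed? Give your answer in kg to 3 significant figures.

Volume: 2130 m³ = 2,130,000 L.
Chlorine deficit: 7.2 − 0.2 = 7 ppm = 7 mg/L as Cl₂.
Cl₂ equivalent needed: 7 mg/L × 2,130,000 L = 14,910,000 mg = 14,910 g.
Product at 60.0% available chlorine: 14,910 / 0.6 = 24,850 g.

24.9 kg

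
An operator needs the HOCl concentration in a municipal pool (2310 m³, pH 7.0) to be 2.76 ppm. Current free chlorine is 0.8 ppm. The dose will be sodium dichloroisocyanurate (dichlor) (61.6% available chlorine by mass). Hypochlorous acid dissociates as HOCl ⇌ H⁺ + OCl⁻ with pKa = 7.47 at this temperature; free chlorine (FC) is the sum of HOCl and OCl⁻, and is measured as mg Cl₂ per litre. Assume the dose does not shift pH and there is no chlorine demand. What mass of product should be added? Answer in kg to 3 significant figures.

Volume: 2310 m³ = 2,310,000 L.
[OCl⁻]/[HOCl] = 10^(pH − pKa) = 10^(7.0 − 7.47) = 0.3388; fraction as HOCl = 1/(1 + 0.3388) = 0.7469.
Free chlorine required for 2.76 ppm HOCl: 2.76 / 0.7469 = 3.695 ppm.
FC to add: 3.695 − 0.8 = 2.895 mg/L as Cl₂.
Cl₂ equivalent: 2.895 mg/L × 2,310,000 L = 6688 g.
Product at 61.6% available Cl: 6688 / 0.616 = 10,860 g.

10.9 kg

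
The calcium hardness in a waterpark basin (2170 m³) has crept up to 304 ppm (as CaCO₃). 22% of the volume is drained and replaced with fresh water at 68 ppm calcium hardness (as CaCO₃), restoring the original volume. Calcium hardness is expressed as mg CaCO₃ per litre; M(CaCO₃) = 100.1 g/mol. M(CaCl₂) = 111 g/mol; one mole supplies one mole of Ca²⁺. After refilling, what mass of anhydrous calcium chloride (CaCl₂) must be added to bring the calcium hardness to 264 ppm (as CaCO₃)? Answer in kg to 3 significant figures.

28.7 kg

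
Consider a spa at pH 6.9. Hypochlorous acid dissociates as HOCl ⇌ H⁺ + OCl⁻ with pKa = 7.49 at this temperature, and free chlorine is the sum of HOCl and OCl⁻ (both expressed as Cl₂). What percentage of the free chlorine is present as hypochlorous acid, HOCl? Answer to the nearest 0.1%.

[OCl⁻]/[HOCl] = 10^(pH − pKa) = 10^(6.9 − 7.49) = 10^-0.59 = 0.257.
Fraction as HOCl = 1 / (1 + 0.257) = 0.7955.

79.6%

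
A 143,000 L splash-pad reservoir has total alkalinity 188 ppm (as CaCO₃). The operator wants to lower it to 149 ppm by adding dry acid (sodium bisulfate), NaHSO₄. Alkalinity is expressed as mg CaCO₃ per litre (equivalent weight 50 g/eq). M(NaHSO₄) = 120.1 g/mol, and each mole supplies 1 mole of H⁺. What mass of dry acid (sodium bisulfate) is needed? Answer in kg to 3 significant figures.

13.4 kg

Alkalinity to neutralize: (188 − 149) = 39 mg/L as CaCO₃ × 143,000 L = 5577 g as CaCO₃.
Equivalents of H⁺ required: 5577 ÷ 50 g/eq = 111.5 eq = 111.5 mol NaHSO₄.
Mass of NaHSO₄: 111.5 × 120.1 = 13,400 g.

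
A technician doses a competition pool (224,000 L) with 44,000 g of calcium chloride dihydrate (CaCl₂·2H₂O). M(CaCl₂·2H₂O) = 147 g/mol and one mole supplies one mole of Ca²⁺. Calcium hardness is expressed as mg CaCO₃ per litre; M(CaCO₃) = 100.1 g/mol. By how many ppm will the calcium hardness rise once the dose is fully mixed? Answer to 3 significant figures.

Moles of Ca²⁺: 44,000 g ÷ 147 g/mol = 299.3 mol.
As CaCO₃: 299.3 mol × 100.1 g/mol = 29,960 g.
Rise: 29,960 g / 224,000 L × 1000 = 133.8 mg/L.

134 ppm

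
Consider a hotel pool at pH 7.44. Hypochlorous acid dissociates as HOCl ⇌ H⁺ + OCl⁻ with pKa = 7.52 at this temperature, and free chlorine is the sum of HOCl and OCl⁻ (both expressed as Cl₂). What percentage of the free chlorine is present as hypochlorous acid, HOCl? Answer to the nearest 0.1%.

54.6%

[OCl⁻]/[HOCl] = 10^(pH − pKa) = 10^(7.44 − 7.52) = 10^-0.08 = 0.8318.
Fraction as HOCl = 1 / (1 + 0.8318) = 0.5459.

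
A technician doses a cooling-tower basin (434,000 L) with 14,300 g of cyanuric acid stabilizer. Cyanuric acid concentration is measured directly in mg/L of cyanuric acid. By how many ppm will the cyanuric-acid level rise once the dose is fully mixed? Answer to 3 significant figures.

32.9 ppm

Rise: 14,300 g / 434,000 L × 1000 = 32.95 mg/L.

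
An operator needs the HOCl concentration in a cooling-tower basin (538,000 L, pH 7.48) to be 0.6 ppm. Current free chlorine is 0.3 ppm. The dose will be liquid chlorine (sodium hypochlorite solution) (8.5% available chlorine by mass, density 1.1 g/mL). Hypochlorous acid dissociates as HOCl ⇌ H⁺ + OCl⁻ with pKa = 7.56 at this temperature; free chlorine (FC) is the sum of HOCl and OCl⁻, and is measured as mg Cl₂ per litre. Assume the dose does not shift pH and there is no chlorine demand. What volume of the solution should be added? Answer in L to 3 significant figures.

[OCl⁻]/[HOCl] = 10^(pH − pKa) = 10^(7.48 − 7.56) = 0.8318; fraction as HOCl = 1/(1 + 0.8318) = 0.5459.
Free chlorine required for 0.6 ppm HOCl: 0.6 / 0.5459 = 1.099 ppm.
FC to add: 1.099 − 0.3 = 0.7991 mg/L as Cl₂.
Cl₂ equivalent: 0.7991 mg/L × 538,000 L = 429.9 g.
Product at 8.5% available Cl: 429.9 / 0.085 = 5058 g.
Volume: 5058 g ÷ 1.1 g/mL = 4598 mL.

4.60 L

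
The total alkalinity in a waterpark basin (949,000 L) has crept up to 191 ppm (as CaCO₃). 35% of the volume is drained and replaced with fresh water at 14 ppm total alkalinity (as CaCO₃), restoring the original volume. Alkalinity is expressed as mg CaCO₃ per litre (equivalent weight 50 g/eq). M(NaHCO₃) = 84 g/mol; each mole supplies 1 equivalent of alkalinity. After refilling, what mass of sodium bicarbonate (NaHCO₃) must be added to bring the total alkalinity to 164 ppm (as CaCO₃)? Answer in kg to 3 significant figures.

After draining 35% and refilling: 191 × 0.65 + 14 × 0.35 = 129.05 ppm.
Deficit to target: 164 − 129.05 = 34.95 mg/L.
As CaCO₃: 34.95 mg/L × 949,000 L = 33,170 g; ÷ 50 g/eq ÷ 1 = 663.4 mol NaHCO₃.
Mass: 663.4 × 84 = 55,720 g.

55.7 kg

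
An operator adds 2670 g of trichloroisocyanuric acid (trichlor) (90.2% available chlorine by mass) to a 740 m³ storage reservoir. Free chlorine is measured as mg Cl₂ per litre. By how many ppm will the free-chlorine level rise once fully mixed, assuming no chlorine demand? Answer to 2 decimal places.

3.25 ppm

Volume: 740 m³ = 740,000 L.
Available chlorine delivered: 2670 g × 0.902 = 2408 g as Cl₂.
Concentration rise: 2408 g / 740,000 L = 3.255 mg/L = 3.25 ppm.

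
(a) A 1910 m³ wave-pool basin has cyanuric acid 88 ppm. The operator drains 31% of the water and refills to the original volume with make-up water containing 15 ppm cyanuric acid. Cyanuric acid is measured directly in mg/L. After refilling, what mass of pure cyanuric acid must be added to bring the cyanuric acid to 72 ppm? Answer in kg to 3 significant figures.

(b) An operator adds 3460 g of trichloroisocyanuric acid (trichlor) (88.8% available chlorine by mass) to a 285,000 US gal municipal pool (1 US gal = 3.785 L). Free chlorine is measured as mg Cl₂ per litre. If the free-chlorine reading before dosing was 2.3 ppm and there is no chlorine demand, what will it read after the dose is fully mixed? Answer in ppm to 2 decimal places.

(a) Volume: 1910 m³ = 1,910,000 L.
(a) After draining 31% and refilling: 88 × 0.69 + 15 × 0.31 = 65.37 ppm.
(a) Deficit to target: 72 − 65.37 = 6.63 mg/L.
(a) Mass: 6.63 mg/L × 1,910,000 L = 12,660 g cyanuric acid.

(b) Volume: 285,000 US gal × 3.785 L/gal = 1,078,725 L.
(b) Available chlorine delivered: 3460 g × 0.888 = 3072 g as Cl₂.
(b) Concentration rise: 3072 g / 1,078,725 L = 2.848 mg/L = 2.85 ppm.
(b) Final FC: 2.3 + 2.85 = 5.15 ppm.

(a) 12.7 kg; (b) 5.15 ppm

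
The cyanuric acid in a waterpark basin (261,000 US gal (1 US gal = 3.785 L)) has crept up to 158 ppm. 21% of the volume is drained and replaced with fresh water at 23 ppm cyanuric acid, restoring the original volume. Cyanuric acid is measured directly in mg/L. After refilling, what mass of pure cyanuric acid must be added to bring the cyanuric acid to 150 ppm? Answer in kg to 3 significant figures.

Volume: 261,000 US gal × 3.785 L/gal = 987,885 L.
After draining 21% and refilling: 158 × 0.79 + 23 × 0.21 = 129.65 ppm.
Deficit to target: 150 − 129.65 = 20.35 mg/L.
Mass: 20.35 mg/L × 987,885 L = 20,100 g cyanuric acid.

20.1 kg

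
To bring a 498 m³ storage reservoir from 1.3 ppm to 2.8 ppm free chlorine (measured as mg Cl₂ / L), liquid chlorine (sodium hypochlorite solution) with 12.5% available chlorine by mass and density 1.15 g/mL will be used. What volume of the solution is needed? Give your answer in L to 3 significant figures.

5.20 L

Volume: 498 m³ = 498,000 L.
Chlorine deficit: 2.8 − 1.3 = 1.5 ppm = 1.5 mg/L as Cl₂.
Cl₂ equivalent needed: 1.5 mg/L × 498,000 L = 747,000 mg = 747 g.
Product at 12.5% available chlorine: 747 / 0.125 = 5976 g.
Volume at density 1.15 g/mL: 5976 g ÷ 1.15 g/mL = 5197 mL.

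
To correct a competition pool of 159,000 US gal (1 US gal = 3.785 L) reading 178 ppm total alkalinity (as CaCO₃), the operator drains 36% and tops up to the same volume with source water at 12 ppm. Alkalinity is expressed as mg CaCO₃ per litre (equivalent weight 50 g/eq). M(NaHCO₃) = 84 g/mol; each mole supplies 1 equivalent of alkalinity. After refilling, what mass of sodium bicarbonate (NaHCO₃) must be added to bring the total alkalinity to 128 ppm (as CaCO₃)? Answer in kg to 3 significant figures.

Volume: 159,000 US gal × 3.785 L/gal = 601,815 L.
After draining 36% and refilling: 178 × 0.64 + 12 × 0.36 = 118.24 ppm.
Deficit to target: 128 − 118.24 = 9.76 mg/L.
As CaCO₃: 9.76 mg/L × 601,815 L = 5874 g; ÷ 50 g/eq ÷ 1 = 117.5 mol NaHCO₃.
Mass: 117.5 × 84 = 9868 g.

9.87 kg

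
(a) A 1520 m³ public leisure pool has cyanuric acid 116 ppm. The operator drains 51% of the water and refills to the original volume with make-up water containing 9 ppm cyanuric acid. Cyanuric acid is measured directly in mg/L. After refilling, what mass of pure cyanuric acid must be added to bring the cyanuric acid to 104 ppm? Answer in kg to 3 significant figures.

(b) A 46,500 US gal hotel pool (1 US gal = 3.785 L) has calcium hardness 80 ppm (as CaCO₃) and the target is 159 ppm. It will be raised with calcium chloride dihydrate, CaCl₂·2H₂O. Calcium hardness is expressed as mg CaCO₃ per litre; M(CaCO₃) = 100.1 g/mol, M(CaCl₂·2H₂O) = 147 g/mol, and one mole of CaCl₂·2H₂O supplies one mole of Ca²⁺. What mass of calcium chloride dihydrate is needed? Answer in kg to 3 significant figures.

(a) Volume: 1520 m³ = 1,520,000 L.
(a) After draining 51% and refilling: 116 × 0.49 + 9 × 0.51 = 61.43 ppm.
(a) Deficit to target: 104 − 61.43 = 42.57 mg/L.
(a) Mass: 42.57 mg/L × 1,520,000 L = 64,710 g cyanuric acid.

(b) Volume: 46,500 US gal × 3.785 L/gal = 176,002 L.
(b) Hardness to add: (159 − 80) = 79 mg/L as CaCO₃ × 176,002 L = 13,900 g as CaCO₃.
(b) Moles of Ca²⁺ (1 mol Ca²⁺ ≡ 1 mol CaCO₃): 13,900 / 100.1 g/mol = 138.9 mol.
(b) Mass of CaCl₂·2H₂O: 138.9 × 147 = 20,420 g.

(a) 64.7 kg; (b) 20.4 kg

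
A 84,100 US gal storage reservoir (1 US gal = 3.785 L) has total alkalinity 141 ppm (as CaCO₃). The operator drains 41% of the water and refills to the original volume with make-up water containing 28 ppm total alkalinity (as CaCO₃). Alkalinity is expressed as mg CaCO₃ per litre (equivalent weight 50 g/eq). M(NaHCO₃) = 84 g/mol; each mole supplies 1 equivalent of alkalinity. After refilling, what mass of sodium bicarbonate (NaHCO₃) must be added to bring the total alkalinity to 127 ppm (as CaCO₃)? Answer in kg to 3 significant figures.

Volume: 84,100 US gal × 3.785 L/gal = 318,318 L.
After draining 41% and refilling: 141 × 0.59 + 28 × 0.41 = 94.67 ppm.
Deficit to target: 127 − 94.67 = 32.33 mg/L.
As CaCO₃: 32.33 mg/L × 318,318 L = 10,290 g; ÷ 50 g/eq ÷ 1 = 205.8 mol NaHCO₃.
Mass: 205.8 × 84 = 17,290 g.

17.3 kg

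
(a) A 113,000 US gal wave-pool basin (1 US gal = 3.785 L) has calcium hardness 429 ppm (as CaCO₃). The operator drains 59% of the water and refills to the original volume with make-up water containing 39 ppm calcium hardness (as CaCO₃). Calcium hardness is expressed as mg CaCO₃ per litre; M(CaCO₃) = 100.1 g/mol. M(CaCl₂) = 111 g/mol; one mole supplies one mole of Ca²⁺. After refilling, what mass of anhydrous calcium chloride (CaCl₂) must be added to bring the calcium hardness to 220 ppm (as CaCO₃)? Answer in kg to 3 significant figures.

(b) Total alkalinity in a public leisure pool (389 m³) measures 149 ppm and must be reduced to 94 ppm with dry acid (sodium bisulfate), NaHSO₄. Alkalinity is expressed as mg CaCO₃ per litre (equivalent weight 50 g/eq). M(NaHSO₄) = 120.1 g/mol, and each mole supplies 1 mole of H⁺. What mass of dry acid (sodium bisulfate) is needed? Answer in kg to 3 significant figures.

(a) 10.0 kg; (b) 51.4 kg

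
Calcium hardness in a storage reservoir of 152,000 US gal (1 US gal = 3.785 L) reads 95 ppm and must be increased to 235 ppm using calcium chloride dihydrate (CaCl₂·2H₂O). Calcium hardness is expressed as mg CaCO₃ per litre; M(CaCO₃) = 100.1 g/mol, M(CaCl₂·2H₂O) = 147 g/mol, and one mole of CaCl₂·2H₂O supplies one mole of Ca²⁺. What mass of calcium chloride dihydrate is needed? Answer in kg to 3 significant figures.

Volume: 152,000 US gal × 3.785 L/gal = 575,320 L.
Hardness to add: (235 − 95) = 140 mg/L as CaCO₃ × 575,320 L = 80,540 g as CaCO₃.
Moles of Ca²⁺ (1 mol Ca²⁺ ≡ 1 mol CaCO₃): 80,540 / 100.1 g/mol = 804.6 mol.
Mass of CaCl₂·2H₂O: 804.6 × 147 = 118,300 g.

118 kg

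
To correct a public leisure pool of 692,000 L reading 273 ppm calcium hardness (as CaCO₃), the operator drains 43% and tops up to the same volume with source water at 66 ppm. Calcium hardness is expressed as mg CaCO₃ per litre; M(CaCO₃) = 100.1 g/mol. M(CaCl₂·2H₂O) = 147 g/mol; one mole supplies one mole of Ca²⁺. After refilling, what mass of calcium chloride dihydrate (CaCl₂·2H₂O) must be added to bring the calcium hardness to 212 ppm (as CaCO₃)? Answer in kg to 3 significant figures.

28.5 kg

After draining 43% and refilling: 273 × 0.57 + 66 × 0.43 = 183.99 ppm.
Deficit to target: 212 − 183.99 = 28.01 mg/L.
As CaCO₃: 28.01 mg/L × 692,000 L = 19,380 g; ÷ 100.1 = 193.6 mol Ca²⁺.
Mass: 193.6 × 147 = 28,460 g.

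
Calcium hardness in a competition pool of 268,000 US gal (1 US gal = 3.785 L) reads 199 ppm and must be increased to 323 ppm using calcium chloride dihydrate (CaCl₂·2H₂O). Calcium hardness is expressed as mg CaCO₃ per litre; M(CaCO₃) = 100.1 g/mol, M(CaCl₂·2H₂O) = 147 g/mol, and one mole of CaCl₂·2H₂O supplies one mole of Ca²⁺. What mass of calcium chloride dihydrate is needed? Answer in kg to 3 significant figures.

185 kg

Volume: 268,000 US gal × 3.785 L/gal = 1,014,380 L.
Hardness to add: (323 − 199) = 124 mg/L as CaCO₃ × 1,014,380 L = 125,800 g as CaCO₃.
Moles of Ca²⁺ (1 mol Ca²⁺ ≡ 1 mol CaCO₃): 125,800 / 100.1 g/mol = 1257 mol.
Mass of CaCl₂·2H₂O: 1257 × 147 = 184,700 g.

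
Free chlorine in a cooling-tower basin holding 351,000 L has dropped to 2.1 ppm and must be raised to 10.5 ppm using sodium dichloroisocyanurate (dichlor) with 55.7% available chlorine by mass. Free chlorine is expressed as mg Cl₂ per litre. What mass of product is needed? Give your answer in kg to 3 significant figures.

5.29 kg

Chlorine deficit: 10.5 − 2.1 = 8.4 ppm = 8.4 mg/L as Cl₂.
Cl₂ equivalent needed: 8.4 mg/L × 351,000 L = 2,948,000 mg = 2948 g.
Product at 55.7% available chlorine: 2948 / 0.557 = 5293 g.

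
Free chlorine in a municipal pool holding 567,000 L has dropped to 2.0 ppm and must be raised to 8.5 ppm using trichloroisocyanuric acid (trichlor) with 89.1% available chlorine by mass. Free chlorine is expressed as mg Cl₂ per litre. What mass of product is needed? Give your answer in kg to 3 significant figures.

4.14 kg

Chlorine deficit: 8.5 − 2.0 = 6.5 ppm = 6.5 mg/L as Cl₂.
Cl₂ equivalent needed: 6.5 mg/L × 567,000 L = 3,686,000 mg = 3686 g.
Product at 89.1% available chlorine: 3686 / 0.891 = 4136 g.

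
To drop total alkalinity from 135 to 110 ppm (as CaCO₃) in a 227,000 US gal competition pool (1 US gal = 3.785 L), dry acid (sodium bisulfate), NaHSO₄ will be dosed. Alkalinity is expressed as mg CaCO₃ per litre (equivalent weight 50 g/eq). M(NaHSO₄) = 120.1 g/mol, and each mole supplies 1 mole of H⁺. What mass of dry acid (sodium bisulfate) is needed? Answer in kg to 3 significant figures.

51.6 kg

Volume: 227,000 US gal × 3.785 L/gal = 859,195 L.
Alkalinity to neutralize: (135 − 110) = 25 mg/L as CaCO₃ × 859,195 L = 21,480 g as CaCO₃.
Equivalents of H⁺ required: 21,480 ÷ 50 g/eq = 429.6 eq = 429.6 mol NaHSO₄.
Mass of NaHSO₄: 429.6 × 120.1 = 51,590 g.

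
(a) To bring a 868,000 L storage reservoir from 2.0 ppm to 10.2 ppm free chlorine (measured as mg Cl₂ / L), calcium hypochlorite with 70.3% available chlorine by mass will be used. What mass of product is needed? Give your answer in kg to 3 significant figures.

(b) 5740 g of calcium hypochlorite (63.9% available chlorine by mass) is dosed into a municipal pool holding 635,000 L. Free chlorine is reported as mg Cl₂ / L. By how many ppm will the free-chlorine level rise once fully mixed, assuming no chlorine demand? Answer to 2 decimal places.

(a) 10.1 kg; (b) 5.78 ppm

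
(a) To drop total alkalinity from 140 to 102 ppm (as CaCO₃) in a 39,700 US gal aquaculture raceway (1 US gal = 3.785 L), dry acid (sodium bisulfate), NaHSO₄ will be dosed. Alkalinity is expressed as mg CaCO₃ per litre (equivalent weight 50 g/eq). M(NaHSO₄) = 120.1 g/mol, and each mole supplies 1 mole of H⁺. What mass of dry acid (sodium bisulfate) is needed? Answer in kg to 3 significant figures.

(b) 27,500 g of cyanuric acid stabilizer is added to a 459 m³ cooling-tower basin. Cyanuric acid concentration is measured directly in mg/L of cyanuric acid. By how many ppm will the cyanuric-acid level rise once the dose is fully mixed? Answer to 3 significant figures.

(a) Volume: 39,700 US gal × 3.785 L/gal = 150,264 L.
(a) Alkalinity to neutralize: (140 − 102) = 38 mg/L as CaCO₃ × 150,264 L = 5710 g as CaCO₃.
(a) Equivalents of H⁺ required: 5710 ÷ 50 g/eq = 114.2 eq = 114.2 mol NaHSO₄.
(a) Mass of NaHSO₄: 114.2 × 120.1 = 13,720 g.

(b) Volume: 459 m³ = 459,000 L.
(b) Rise: 27,500 g / 459,000 L × 1000 = 59.91 mg/L.

(a) 13.7 kg; (b) 59.9 ppm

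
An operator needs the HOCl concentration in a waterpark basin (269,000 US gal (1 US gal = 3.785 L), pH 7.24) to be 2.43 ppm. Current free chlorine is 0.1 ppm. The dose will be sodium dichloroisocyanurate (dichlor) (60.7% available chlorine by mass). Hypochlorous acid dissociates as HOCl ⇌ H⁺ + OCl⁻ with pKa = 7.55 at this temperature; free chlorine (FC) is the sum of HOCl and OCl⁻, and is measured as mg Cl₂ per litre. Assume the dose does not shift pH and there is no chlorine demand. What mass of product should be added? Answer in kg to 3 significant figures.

Volume: 269,000 US gal × 3.785 L/gal = 1,018,165 L.
[OCl⁻]/[HOCl] = 10^(pH − pKa) = 10^(7.24 − 7.55) = 0.4898; fraction as HOCl = 1/(1 + 0.4898) = 0.6712.
Free chlorine required for 2.43 ppm HOCl: 2.43 / 0.6712 = 3.62 ppm.
FC to add: 3.62 − 0.1 = 3.52 mg/L as Cl₂.
Cl₂ equivalent: 3.52 mg/L × 1,018,165 L = 3584 g.
Product at 60.7% available Cl: 3584 / 0.607 = 5905 g.

5.90 kg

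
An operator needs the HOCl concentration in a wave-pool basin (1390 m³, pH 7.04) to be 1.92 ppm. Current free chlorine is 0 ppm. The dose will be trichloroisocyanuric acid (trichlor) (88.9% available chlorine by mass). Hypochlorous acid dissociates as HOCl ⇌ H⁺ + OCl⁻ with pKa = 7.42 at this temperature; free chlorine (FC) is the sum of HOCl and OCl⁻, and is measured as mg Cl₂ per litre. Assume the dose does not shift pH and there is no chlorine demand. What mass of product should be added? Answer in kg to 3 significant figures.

4.25 kg

Volume: 1390 m³ = 1,390,000 L.
[OCl⁻]/[HOCl] = 10^(pH − pKa) = 10^(7.04 − 7.42) = 0.4169; fraction as HOCl = 1/(1 + 0.4169) = 0.7058.
Free chlorine required for 1.92 ppm HOCl: 1.92 / 0.7058 = 2.72 ppm.
FC to add: 2.72 − 0 = 2.72 mg/L as Cl₂.
Cl₂ equivalent: 2.72 mg/L × 1,390,000 L = 3781 g.
Product at 88.9% available Cl: 3781 / 0.889 = 4253 g.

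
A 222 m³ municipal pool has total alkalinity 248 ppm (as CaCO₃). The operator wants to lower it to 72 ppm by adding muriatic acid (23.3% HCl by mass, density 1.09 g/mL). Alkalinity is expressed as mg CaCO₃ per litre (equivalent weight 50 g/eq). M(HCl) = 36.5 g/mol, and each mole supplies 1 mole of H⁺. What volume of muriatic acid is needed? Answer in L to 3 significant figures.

Volume: 222 m³ = 222,000 L.
Alkalinity to neutralize: (248 − 72) = 176 mg/L as CaCO₃ × 222,000 L = 39,070 g as CaCO₃.
Equivalents of H⁺ required: 39,070 ÷ 50 g/eq = 781.4 eq = 781.4 mol HCl.
Mass of HCl: 781.4 × 36.5 = 28,520 g.
Mass of 23.3% solution: 28,520 / 0.233 = 122,400 g.
Volume: 122,400 g ÷ 1.09 g/mL = 112,300 mL.

112 L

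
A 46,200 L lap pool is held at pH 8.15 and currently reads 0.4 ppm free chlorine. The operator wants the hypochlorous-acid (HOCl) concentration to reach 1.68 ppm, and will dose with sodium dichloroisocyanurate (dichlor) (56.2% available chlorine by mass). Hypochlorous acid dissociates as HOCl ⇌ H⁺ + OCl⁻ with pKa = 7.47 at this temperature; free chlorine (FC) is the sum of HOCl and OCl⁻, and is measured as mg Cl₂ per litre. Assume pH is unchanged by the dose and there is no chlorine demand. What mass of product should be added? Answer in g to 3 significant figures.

766 g

[OCl⁻]/[HOCl] = 10^(pH − pKa) = 10^(8.15 − 7.47) = 4.786; fraction as HOCl = 1/(1 + 4.786) = 0.1728.
Free chlorine required for 1.68 ppm HOCl: 1.68 / 0.1728 = 9.721 ppm.
FC to add: 9.721 − 0.4 = 9.321 mg/L as Cl₂.
Cl₂ equivalent: 9.321 mg/L × 46,200 L = 430.6 g.
Product at 56.2% available Cl: 430.6 / 0.562 = 766.2 g.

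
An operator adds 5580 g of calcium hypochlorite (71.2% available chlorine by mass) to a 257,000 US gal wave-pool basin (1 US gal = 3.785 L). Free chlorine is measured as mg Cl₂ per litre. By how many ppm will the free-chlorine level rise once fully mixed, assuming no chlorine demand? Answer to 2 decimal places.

Volume: 257,000 US gal × 3.785 L/gal = 972,745 L.
Available chlorine delivered: 5580 g × 0.712 = 3973 g as Cl₂.
Concentration rise: 3973 g / 972,745 L = 4.084 mg/L = 4.08 ppm.

4.08 ppm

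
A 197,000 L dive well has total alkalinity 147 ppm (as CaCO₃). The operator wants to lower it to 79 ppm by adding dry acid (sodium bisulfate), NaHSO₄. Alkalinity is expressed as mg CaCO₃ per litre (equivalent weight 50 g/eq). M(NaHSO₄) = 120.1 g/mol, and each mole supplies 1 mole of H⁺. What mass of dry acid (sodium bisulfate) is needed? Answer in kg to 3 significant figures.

32.2 kg

Alkalinity to neutralize: (147 − 79) = 68 mg/L as CaCO₃ × 197,000 L = 13,400 g as CaCO₃.
Equivalents of H⁺ required: 13,400 ÷ 50 g/eq = 267.9 eq = 267.9 mol NaHSO₄.
Mass of NaHSO₄: 267.9 × 120.1 = 32,180 g.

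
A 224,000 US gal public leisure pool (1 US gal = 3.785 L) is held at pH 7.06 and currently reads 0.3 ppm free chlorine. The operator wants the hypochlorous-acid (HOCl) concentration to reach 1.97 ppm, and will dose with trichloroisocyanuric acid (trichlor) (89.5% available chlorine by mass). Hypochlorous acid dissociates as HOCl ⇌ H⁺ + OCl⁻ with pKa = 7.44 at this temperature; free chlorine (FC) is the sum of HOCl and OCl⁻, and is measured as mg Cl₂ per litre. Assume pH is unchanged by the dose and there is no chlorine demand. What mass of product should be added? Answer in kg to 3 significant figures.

2.36 kg

Volume: 224,000 US gal × 3.785 L/gal = 847,840 L.
[OCl⁻]/[HOCl] = 10^(pH − pKa) = 10^(7.06 − 7.44) = 0.4169; fraction as HOCl = 1/(1 + 0.4169) = 0.7058.
Free chlorine required for 1.97 ppm HOCl: 1.97 / 0.7058 = 2.791 ppm.
FC to add: 2.791 − 0.3 = 2.491 mg/L as Cl₂.
Cl₂ equivalent: 2.491 mg/L × 847,840 L = 2112 g.
Product at 89.5% available Cl: 2112 / 0.895 = 2360 g.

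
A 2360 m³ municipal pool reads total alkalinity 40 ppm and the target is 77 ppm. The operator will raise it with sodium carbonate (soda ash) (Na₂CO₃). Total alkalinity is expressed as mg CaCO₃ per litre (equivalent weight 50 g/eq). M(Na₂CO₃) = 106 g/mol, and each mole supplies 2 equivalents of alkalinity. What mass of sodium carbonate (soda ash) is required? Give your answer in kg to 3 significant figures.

Volume: 2360 m³ = 2,360,000 L.
Alkalinity to add: (77 − 40) = 37 mg/L as CaCO₃ × 2,360,000 L = 87,320 g as CaCO₃.
Equivalents: 87,320 g ÷ 50 g/eq = 1746 eq.
Each mole of Na₂CO₃ supplies 2 eq, so 1746 / 2 = 873.2 mol.
Mass: 873.2 mol × 106 g/mol = 92,560 g.

92.6 kg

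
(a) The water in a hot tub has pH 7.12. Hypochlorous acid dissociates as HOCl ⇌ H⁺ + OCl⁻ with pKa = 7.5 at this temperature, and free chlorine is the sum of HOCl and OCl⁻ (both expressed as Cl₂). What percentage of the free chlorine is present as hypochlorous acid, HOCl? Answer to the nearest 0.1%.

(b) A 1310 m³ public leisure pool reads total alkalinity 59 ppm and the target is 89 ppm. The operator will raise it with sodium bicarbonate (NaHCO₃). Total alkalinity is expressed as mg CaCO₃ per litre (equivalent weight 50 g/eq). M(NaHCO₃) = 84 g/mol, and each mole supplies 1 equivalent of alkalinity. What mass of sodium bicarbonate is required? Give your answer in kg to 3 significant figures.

(a) [OCl⁻]/[HOCl] = 10^(pH − pKa) = 10^(7.12 − 7.5) = 10^-0.38 = 0.4169.
(a) Fraction as HOCl = 1 / (1 + 0.4169) = 0.7058.

(b) Volume: 1310 m³ = 1,310,000 L.
(b) Alkalinity to add: (89 − 59) = 30 mg/L as CaCO₃ × 1,310,000 L = 39,300 g as CaCO₃.
(b) Equivalents: 39,300 g ÷ 50 g/eq = 786 eq.
(b) NaHCO₃ supplies 1 eq per mole → 786 mol.
(b) Mass: 786 mol × 84 g/mol = 66,020 g.

(a) 70.6%; (b) 66.0 kg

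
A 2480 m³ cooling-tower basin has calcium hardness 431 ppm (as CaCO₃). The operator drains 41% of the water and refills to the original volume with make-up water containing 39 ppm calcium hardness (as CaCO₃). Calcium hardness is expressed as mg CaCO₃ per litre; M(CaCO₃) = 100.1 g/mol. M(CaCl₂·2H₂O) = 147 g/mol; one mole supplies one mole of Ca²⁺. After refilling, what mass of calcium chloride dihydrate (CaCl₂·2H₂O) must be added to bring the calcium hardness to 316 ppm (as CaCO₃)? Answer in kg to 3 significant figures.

Volume: 2480 m³ = 2,480,000 L.
After draining 41% and refilling: 431 × 0.59 + 39 × 0.41 = 270.28 ppm.
Deficit to target: 316 − 270.28 = 45.72 mg/L.
As CaCO₃: 45.72 mg/L × 2,480,000 L = 113,400 g; ÷ 100.1 = 1133 mol Ca²⁺.
Mass: 1133 × 147 = 166,500 g.

167 kg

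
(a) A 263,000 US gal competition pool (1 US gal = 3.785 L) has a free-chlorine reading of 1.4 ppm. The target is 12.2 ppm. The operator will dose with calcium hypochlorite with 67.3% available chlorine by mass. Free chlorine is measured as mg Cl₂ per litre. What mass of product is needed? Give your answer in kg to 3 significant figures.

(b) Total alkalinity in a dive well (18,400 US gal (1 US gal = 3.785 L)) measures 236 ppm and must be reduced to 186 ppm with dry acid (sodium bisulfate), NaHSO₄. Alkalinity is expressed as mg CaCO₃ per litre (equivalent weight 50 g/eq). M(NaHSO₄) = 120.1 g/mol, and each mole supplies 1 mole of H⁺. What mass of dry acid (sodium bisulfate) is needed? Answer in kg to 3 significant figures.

(a) 16.0 kg; (b) 8.36 kg

(a) Volume: 263,000 US gal × 3.785 L/gal = 995,455 L.
(a) Chlorine deficit: 12.2 − 1.4 = 10.8 ppm = 10.8 mg/L as Cl₂.
(a) Cl₂ equivalent needed: 10.8 mg/L × 995,455 L = 10,750,000 mg = 10,750 g.
(a) Product at 67.3% available chlorine: 10,750 / 0.673 = 15,970 g.

(b) Volume: 18,400 US gal × 3.785 L/gal = 69,644 L.
(b) Alkalinity to neutralize: (236 − 186) = 50 mg/L as CaCO₃ × 69,644 L = 3482 g as CaCO₃.
(b) Equivalents of H⁺ required: 3482 ÷ 50 g/eq = 69.64 eq = 69.64 mol NaHSO₄.
(b) Mass of NaHSO₄: 69.64 × 120.1 = 8364 g.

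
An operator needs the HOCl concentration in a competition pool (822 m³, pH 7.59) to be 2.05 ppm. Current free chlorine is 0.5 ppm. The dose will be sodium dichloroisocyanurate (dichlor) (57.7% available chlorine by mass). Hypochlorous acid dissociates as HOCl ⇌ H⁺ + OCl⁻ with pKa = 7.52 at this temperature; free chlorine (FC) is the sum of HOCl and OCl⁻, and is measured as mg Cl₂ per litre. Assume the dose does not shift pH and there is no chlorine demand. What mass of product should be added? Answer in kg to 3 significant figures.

Volume: 822 m³ = 822,000 L.
[OCl⁻]/[HOCl] = 10^(pH − pKa) = 10^(7.59 − 7.52) = 1.175; fraction as HOCl = 1/(1 + 1.175) = 0.4598.
Free chlorine required for 2.05 ppm HOCl: 2.05 / 0.4598 = 4.459 ppm.
FC to add: 4.459 − 0.5 = 3.959 mg/L as Cl₂.
Cl₂ equivalent: 3.959 mg/L × 822,000 L = 3254 g.
Product at 57.7% available Cl: 3254 / 0.577 = 5639 g.

5.64 kg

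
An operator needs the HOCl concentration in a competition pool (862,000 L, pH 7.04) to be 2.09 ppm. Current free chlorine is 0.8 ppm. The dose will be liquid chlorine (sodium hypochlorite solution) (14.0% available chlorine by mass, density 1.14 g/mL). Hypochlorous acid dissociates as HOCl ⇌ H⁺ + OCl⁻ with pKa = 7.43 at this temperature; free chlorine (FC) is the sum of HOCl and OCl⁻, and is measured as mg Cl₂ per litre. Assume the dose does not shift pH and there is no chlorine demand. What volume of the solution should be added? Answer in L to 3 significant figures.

[OCl⁻]/[HOCl] = 10^(pH − pKa) = 10^(7.04 − 7.43) = 0.4074; fraction as HOCl = 1/(1 + 0.4074) = 0.7105.
Free chlorine required for 2.09 ppm HOCl: 2.09 / 0.7105 = 2.941 ppm.
FC to add: 2.941 − 0.8 = 2.141 mg/L as Cl₂.
Cl₂ equivalent: 2.141 mg/L × 862,000 L = 1846 g.
Product at 14.0% available Cl: 1846 / 0.14 = 13,190 g.
Volume: 13,190 g ÷ 1.14 g/mL = 11,570 mL.

11.6 L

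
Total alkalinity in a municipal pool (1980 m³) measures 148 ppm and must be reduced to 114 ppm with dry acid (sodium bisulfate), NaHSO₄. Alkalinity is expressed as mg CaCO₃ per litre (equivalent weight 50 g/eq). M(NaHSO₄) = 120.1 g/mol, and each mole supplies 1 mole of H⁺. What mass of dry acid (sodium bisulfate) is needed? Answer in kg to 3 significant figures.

162 kg

Volume: 1980 m³ = 1,980,000 L.
Alkalinity to neutralize: (148 − 114) = 34 mg/L as CaCO₃ × 1,980,000 L = 67,320 g as CaCO₃.
Equivalents of H⁺ required: 67,320 ÷ 50 g/eq = 1346 eq = 1346 mol NaHSO₄.
Mass of NaHSO₄: 1346 × 120.1 = 161,700 g.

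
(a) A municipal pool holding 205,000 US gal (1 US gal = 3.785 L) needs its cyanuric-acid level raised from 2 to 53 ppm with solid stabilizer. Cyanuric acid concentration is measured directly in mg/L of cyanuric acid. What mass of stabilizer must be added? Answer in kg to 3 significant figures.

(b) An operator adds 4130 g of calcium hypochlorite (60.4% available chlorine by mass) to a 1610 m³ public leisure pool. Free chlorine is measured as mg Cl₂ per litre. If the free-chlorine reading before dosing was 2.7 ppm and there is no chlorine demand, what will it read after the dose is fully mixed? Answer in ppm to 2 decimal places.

(a) 39.6 kg; (b) 4.25 ppm

(a) Volume: 205,000 US gal × 3.785 L/gal = 775,925 L.
(a) CYA to add: (53 − 2) = 51 mg/L × 775,925 L = 39,570 g cyanuric acid.

(b) Volume: 1610 m³ = 1,610,000 L.
(b) Available chlorine delivered: 4130 g × 0.604 = 2495 g as Cl₂.
(b) Concentration rise: 2495 g / 1,610,000 L = 1.549 mg/L = 1.55 ppm.
(b) Final FC: 2.7 + 1.55 = 4.25 ppm.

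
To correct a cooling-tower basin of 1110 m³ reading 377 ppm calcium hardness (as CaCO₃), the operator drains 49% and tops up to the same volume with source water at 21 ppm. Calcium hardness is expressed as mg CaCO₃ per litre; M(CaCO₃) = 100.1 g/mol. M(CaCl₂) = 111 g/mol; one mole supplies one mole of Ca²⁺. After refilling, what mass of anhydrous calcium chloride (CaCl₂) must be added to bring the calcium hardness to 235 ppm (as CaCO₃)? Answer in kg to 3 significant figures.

39.9 kg

Volume: 1110 m³ = 1,110,000 L.
After draining 49% and refilling: 377 × 0.51 + 21 × 0.49 = 202.56 ppm.
Deficit to target: 235 − 202.56 = 32.44 mg/L.
As CaCO₃: 32.44 mg/L × 1,110,000 L = 36,010 g; ÷ 100.1 = 359.7 mol Ca²⁺.
Mass: 359.7 × 111 = 39,930 g.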